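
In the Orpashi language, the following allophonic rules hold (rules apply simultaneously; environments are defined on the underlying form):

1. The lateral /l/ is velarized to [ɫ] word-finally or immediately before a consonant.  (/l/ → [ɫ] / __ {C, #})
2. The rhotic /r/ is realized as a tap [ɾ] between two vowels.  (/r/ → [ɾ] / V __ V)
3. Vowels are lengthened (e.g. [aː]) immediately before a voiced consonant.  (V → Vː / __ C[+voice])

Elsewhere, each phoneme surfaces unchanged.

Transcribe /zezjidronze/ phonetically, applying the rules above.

Rule 3 applies to /e/ (between /z/ and /z/: before a voiced consonant) → [eː].
/i/ (between /j/ and /d/) occurs before a voiced consonant → [iː] by rule 3.
/r/ (between /d/ and /o/) is in the target of rule 2 but the environment (between two vowels) is not met → [r].
/o/ (between /r/ and /n/): before a voiced consonant, so rule 3 applies → [oː].
/e/ — word-final; rule 3 does not apply here → [e].

[zeːzjiːdroːnze]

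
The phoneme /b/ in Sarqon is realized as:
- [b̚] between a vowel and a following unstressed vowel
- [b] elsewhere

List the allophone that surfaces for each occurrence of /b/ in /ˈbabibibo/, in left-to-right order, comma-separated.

[b], [b̚], [b̚], [b̚]

Occurrence 1 (position 1): no conditioning environment matches → elsewhere allophone [b].
Occurrence 2 (position 3): between a vowel and a following unstressed vowel → [b̚].
Occurrence 3 (position 5): between a vowel and a following unstressed vowel → [b̚].
Occurrence 4 (position 7): between a vowel and a following unstressed vowel → [b̚].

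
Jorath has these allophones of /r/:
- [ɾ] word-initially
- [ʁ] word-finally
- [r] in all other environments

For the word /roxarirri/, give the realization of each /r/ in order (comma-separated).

[ɾ], [r], [r], [r]

Occurrence 1 (position 1): word-initially → [ɾ].
Occurrence 2 (position 5): no conditioning environment matches → elsewhere allophone [r].
Occurrence 3 (position 7): no conditioning environment matches → elsewhere allophone [r].
Occurrence 4 (position 8): no conditioning environment matches → elsewhere allophone [r].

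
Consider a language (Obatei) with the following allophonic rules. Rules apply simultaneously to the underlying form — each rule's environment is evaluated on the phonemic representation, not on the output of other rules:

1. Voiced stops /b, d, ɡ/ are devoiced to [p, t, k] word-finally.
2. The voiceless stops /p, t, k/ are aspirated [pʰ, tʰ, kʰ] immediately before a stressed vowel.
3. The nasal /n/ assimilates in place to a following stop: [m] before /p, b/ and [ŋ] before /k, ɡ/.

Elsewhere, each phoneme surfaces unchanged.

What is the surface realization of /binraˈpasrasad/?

[binraˈpʰasrasat]

/b/ (word-initial): rule 1 targets it, but not word-finally → unchanged [b].
/i/ (between /b/ and /n/) is unaffected → [i].
/n/ (between /i/ and /r/) is in the target of rule 3 but the environment (before a labial or velar stop) is not met → [n].
/r/ (between /n/ and /a/) is unaffected → [r].
/a/ stays [a].
/p/ (between /a/ and /a/): immediately before a stressed vowel, so rule 2 applies → [pʰ].
/a/ (between /p/ and /s/) is unaffected → [a].
/s/ (between /a/ and /r/) is unaffected → [s].
/r/ stays [r].
/a/ (between /r/ and /s/) is unaffected → [a].
/s/ stays [s].
/a/ (between /s/ and /d/) is unaffected → [a].
/d/ (word-final) occurs word-finally → [t] by rule 1.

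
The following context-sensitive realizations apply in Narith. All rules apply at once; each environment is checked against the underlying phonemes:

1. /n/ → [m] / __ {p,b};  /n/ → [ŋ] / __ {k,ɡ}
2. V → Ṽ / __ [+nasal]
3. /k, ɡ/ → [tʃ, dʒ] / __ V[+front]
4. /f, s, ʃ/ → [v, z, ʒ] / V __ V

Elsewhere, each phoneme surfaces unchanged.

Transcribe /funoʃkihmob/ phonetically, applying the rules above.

/f/ — word-initial; rule 4 does not apply here → [f].
Rule 2 applies to /u/ (between /f/ and /n/: before a nasal consonant) → [ũ].
/n/ (between /u/ and /o/) is in the target of rule 1 but the environment (before a labial or velar stop) is not met → [n].
/o/ (between /n/ and /ʃ/) is in the target of rule 2 but the environment (before a nasal consonant) is not met → [o].
/ʃ/ (between /o/ and /k/): rule 4 targets it, but not between two vowels → unchanged [ʃ].
Rule 3 applies to /k/ (between /ʃ/ and /i/: before a front vowel) → [tʃ].
/i/ (between /k/ and /h/) is in the target of rule 2 but the environment (before a nasal consonant) is not met → [i].
/o/ (between /m/ and /b/) fails the environment for rule 2, so it stays [o].

[fũnoʃtʃihmob]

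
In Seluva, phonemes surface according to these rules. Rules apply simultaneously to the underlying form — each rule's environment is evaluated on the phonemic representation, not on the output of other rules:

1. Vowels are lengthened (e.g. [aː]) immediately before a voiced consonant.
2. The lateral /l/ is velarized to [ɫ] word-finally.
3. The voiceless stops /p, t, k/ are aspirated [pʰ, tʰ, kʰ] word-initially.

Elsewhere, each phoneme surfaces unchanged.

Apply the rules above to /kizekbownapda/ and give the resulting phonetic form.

[kʰiːzekboːwnapda]

/k/ (word-initial): word-initially, so rule 3 applies → [kʰ].
/i/ (between /k/ and /z/) occurs before a voiced consonant → [iː] by rule 1.
/e/ (between /z/ and /k/) fails the environment for rule 1, so it stays [e].
/k/ (between /e/ and /b/) is in the target of rule 3 but the environment (word-initially) is not met → [k].
/o/ (between /b/ and /w/) occurs before a voiced consonant → [oː] by rule 1.
/a/ — between /n/ and /p/; rule 1 does not apply here → [a].
/p/ (between /a/ and /d/) fails the environment for rule 3, so it stays [p].
/a/ (word-final) fails the environment for rule 1, so it stays [a].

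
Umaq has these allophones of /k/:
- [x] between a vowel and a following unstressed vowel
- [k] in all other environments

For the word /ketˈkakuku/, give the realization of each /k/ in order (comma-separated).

[k], [k], [x], [x]

Occurrence 1 (position 1): no conditioning environment matches → elsewhere allophone [k].
Occurrence 2 (position 4): no conditioning environment matches → elsewhere allophone [k].
Occurrence 3 (position 6): between a vowel and a following unstressed vowel → [x].
Occurrence 4 (position 8): between a vowel and a following unstressed vowel → [x].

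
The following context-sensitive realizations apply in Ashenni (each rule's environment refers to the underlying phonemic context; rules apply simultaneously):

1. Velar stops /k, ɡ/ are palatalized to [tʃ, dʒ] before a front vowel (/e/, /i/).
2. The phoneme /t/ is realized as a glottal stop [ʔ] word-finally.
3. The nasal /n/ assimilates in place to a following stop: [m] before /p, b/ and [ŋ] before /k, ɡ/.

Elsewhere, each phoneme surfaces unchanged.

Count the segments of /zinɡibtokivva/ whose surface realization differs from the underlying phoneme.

3

Segments that undergo a rule: /n/ → [ŋ] (rule 3); /ɡ/ → [dʒ] (rule 1); /k/ → [tʃ] (rule 1).
All other segments surface unchanged.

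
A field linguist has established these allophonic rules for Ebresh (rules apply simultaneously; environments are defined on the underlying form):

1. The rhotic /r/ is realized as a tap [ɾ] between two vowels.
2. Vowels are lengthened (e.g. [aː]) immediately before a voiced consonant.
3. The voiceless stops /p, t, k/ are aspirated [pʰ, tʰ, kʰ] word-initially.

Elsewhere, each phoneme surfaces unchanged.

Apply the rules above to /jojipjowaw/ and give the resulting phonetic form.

[joːjipjoːwaːw]

/j/ (word-initial) is unaffected → [j].
Rule 2 applies to /o/ (between /j/ and /j/: before a voiced consonant) → [oː].
/j/ (between /o/ and /i/): no rule targets it → [j].
/i/ (between /j/ and /p/) fails the environment for rule 2, so it stays [i].
/p/ (between /i/ and /j/) is in the target of rule 3 but the environment (word-initially) is not met → [p].
/j/ (between /p/ and /o/) is unaffected → [j].
Rule 2 applies to /o/ (between /j/ and /w/: before a voiced consonant) → [oː].
/w/ (between /o/ and /a/): no rule targets it → [w].
Rule 2 applies to /a/ (between /w/ and /w/: before a voiced consonant) → [aː].
/w/ stays [w].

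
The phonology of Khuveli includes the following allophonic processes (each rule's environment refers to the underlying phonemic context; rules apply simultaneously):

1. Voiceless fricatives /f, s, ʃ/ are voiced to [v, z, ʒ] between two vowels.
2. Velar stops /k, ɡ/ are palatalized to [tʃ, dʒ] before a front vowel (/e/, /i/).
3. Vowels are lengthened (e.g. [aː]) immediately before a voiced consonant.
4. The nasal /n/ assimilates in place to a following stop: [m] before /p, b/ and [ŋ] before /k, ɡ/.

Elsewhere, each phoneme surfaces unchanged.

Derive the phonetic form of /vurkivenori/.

/v/ (word-initial) is unaffected → [v].
/u/ — between /v/ and /r/, before a voiced consonant — surfaces as [uː] (rule 3).
/r/ stays [r].
/k/ (between /r/ and /i/) occurs before a front vowel → [tʃ] by rule 2.
/i/ — between /k/ and /v/, before a voiced consonant — surfaces as [iː] (rule 3).
/v/ — not in any rule's target class → [v].
/e/ (between /v/ and /n/) occurs before a voiced consonant → [eː] by rule 3.
/n/ — between /e/ and /o/; rule 4 does not apply here → [n].
/o/ (between /n/ and /r/) occurs before a voiced consonant → [oː] by rule 3.
/r/ — not in any rule's target class → [r].
/i/ (word-final) is in the target of rule 3 but the environment (before a voiced consonant) is not met → [i].

[vuːrtʃiːveːnoːri]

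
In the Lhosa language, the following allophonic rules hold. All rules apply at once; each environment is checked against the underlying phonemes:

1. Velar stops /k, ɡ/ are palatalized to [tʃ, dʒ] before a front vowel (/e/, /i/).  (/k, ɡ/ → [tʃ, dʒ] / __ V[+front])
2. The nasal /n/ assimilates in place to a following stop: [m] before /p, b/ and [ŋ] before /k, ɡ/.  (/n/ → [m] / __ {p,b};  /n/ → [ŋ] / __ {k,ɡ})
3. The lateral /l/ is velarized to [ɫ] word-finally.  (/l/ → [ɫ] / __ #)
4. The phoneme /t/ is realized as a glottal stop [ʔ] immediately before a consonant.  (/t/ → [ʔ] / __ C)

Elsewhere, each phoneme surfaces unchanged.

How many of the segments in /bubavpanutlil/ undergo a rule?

2

Segments that undergo a rule: /t/ → [ʔ] (rule 4); /l/ → [ɫ] (rule 3).
All other segments surface unchanged.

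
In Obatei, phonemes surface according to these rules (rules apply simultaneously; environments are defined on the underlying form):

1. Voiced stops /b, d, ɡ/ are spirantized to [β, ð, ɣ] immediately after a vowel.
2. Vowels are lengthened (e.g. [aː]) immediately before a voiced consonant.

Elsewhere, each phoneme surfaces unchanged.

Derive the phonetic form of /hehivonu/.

/h/ (word-initial): no rule targets it → [h].
/e/ (between /h/ and /h/) is in the target of rule 2 but the environment (before a voiced consonant) is not met → [e].
/h/ stays [h].
/i/ (between /h/ and /v/): before a voiced consonant, so rule 2 applies → [iː].
/v/ — not in any rule's target class → [v].
/o/ (between /v/ and /n/) occurs before a voiced consonant → [oː] by rule 2.
/n/ (between /o/ and /u/): no rule targets it → [n].
/u/ (word-final) is in the target of rule 2 but the environment (before a voiced consonant) is not met → [u].

[hehiːvoːnu]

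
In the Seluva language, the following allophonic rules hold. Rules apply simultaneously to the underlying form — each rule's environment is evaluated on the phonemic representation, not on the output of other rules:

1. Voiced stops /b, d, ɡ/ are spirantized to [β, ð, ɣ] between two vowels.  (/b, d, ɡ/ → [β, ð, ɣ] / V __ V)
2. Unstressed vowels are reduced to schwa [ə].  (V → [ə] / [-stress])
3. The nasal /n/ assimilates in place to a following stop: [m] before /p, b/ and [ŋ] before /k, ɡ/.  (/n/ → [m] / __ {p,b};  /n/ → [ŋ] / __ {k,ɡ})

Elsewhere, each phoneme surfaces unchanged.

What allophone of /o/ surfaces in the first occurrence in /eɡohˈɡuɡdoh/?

/o/ (between /ɡ/ and /h/): in an unstressed syllable, so rule 2 applies → [ə].

[ə]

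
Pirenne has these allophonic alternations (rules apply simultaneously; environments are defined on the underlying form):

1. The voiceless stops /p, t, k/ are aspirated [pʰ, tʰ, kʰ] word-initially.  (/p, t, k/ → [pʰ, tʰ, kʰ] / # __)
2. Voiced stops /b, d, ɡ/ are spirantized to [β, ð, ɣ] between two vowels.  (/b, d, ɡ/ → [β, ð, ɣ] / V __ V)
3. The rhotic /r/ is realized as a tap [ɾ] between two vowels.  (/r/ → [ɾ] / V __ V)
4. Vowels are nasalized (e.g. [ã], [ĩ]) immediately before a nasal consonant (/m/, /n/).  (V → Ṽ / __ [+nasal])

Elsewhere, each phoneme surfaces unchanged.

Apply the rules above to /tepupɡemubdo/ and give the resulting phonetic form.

Rule 1 applies to /t/ (word-initial: word-initially) → [tʰ].
/e/ (between /t/ and /p/): rule 4 targets it, but not before a nasal consonant → unchanged [e].
/p/ — between /e/ and /u/; rule 1 does not apply here → [p].
/u/ (between /p/ and /p/): rule 4 targets it, but not before a nasal consonant → unchanged [u].
/p/ (between /u/ and /ɡ/) is in the target of rule 1 but the environment (word-initially) is not met → [p].
/ɡ/ (between /p/ and /e/): rule 2 targets it, but not between two vowels → unchanged [ɡ].
/e/ meets the environment for rule 4 (before a nasal consonant) → [ẽ].
/m/ — not in any rule's target class → [m].
/u/ — between /m/ and /b/; rule 4 does not apply here → [u].
/b/ (between /u/ and /d/) fails the environment for rule 2, so it stays [b].
/d/ (between /b/ and /o/) fails the environment for rule 2, so it stays [d].
/o/ (word-final) is in the target of rule 4 but the environment (before a nasal consonant) is not met → [o].

[tʰepupɡẽmubdo]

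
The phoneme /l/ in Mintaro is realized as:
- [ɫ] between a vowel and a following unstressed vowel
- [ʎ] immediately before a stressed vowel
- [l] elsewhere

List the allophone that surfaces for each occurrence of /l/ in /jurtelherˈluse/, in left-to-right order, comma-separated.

Occurrence 1 (position 6): no conditioning environment matches → elsewhere allophone [l].
Occurrence 2 (position 10): immediately before a stressed vowel → [ʎ].

[l], [ʎ]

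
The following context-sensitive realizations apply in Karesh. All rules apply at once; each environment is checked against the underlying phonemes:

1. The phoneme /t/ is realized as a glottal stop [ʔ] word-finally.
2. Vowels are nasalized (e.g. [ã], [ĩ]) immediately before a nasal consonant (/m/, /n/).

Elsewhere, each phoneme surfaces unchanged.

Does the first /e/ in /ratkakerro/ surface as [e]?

Yes

/e/ (between /k/ and /r/) fails the environment for rule 2, so it stays [e].
The actual realization is [e], which matches [e].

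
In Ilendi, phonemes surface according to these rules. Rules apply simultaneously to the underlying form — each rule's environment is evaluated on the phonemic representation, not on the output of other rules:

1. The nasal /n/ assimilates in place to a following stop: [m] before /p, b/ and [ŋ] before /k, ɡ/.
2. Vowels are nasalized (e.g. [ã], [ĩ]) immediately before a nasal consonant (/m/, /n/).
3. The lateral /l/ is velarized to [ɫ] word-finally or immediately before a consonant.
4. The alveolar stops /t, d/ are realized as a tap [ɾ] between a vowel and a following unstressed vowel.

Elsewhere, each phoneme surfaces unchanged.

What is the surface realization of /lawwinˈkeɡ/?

/l/ (word-initial) is in the target of rule 3 but the environment (word-finally or immediately before a consonant) is not met → [l].
/a/ (between /l/ and /w/) fails the environment for rule 2, so it stays [a].
/w/ — not in any rule's target class → [w].
/w/ (between /w/ and /i/): no rule targets it → [w].
/i/ meets the environment for rule 2 (before a nasal consonant) → [ĩ].
/n/ (between /i/ and /k/) occurs before a labial or velar stop → [ŋ] by rule 1.
/k/ (between /n/ and /e/) is unaffected → [k].
/e/ (between /k/ and /ɡ/): rule 2 targets it, but not before a nasal consonant → unchanged [e].
/ɡ/ stays [ɡ].

[lawwĩŋˈkeɡ]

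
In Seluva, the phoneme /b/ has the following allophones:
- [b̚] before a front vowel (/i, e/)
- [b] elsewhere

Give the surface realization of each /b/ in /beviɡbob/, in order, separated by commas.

Occurrence 1 (position 1): before a front vowel (/i, e/) → [b̚].
Occurrence 2 (position 6): no conditioning environment matches → elsewhere allophone [b].
Occurrence 3 (position 8): no conditioning environment matches → elsewhere allophone [b].

[b̚], [b], [b]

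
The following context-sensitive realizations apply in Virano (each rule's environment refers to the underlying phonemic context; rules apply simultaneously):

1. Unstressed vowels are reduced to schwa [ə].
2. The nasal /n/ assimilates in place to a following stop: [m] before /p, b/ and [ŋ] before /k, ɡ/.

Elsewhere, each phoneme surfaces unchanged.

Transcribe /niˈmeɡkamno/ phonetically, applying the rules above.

[nəˈmeɡkəmnə]

/n/ (word-initial): rule 2 targets it, but not before a labial or velar stop → unchanged [n].
/i/ — between /n/ and /m/, in an unstressed syllable — surfaces as [ə] (rule 1).
/e/ (between /m/ and /ɡ/) fails the environment for rule 1, so it stays [e].
/a/ — between /k/ and /m/, in an unstressed syllable — surfaces as [ə] (rule 1).
/n/ — between /m/ and /o/; rule 2 does not apply here → [n].
Rule 1 applies to /o/ (word-final: in an unstressed syllable) → [ə].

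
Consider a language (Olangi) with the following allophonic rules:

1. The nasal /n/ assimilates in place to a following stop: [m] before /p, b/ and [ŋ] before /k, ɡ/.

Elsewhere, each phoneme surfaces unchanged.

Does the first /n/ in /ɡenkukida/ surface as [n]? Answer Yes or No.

/n/ meets the environment for rule 1 (before a labial or velar stop) → [ŋ].
The actual realization is [ŋ], not [n].

No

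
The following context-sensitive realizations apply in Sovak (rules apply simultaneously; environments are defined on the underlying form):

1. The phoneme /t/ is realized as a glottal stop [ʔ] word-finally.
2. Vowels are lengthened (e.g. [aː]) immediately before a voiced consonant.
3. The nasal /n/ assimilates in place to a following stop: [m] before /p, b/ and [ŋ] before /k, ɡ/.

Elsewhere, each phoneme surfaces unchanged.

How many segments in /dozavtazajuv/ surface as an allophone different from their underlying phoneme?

5

Segments that undergo a rule: /o/ → [oː] (rule 2); /a/ → [aː] (rule 2); /a/ → [aː] (rule 2); /a/ → [aː] (rule 2); /u/ → [uː] (rule 2).
All other segments surface unchanged.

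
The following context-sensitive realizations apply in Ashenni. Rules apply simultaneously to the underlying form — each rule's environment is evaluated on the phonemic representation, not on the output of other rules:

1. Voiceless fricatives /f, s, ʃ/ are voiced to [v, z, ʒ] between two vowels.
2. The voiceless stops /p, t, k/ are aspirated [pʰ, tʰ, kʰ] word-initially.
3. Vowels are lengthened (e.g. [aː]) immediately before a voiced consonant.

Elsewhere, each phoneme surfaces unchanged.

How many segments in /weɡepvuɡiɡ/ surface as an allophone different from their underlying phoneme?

3

Segments that undergo a rule: /e/ → [eː] (rule 3); /u/ → [uː] (rule 3); /i/ → [iː] (rule 3).
All other segments surface unchanged.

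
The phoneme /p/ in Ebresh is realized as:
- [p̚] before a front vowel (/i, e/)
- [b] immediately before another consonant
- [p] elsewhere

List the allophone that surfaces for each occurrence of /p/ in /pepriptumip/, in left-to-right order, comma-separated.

[p̚], [b], [b], [p]

Occurrence 1 (position 1): before a front vowel (/i, e/) → [p̚].
Occurrence 2 (position 3): immediately before another consonant → [b].
Occurrence 3 (position 6): immediately before another consonant → [b].
Occurrence 4 (position 11): no conditioning environment matches → elsewhere allophone [p].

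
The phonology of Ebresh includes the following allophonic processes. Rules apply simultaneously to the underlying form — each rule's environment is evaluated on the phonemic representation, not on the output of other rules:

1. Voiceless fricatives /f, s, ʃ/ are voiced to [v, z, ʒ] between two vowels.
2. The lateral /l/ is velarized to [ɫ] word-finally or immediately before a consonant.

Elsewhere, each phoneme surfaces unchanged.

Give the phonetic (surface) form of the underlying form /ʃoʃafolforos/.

[ʃoʒavoɫforos]

/ʃ/ (word-initial): rule 1 targets it, but not between two vowels → unchanged [ʃ].
/o/ stays [o].
/ʃ/ meets the environment for rule 1 (between two vowels) → [ʒ].
/a/ — not in any rule's target class → [a].
/f/ meets the environment for rule 1 (between two vowels) → [v].
/o/ (between /f/ and /l/): no rule targets it → [o].
/l/ (between /o/ and /f/): word-finally or immediately before a consonant, so rule 2 applies → [ɫ].
/f/ (between /l/ and /o/): rule 1 targets it, but not between two vowels → unchanged [f].
/o/ — not in any rule's target class → [o].
/r/ — not in any rule's target class → [r].
/o/ stays [o].
/s/ (word-final): rule 1 targets it, but not between two vowels → unchanged [s].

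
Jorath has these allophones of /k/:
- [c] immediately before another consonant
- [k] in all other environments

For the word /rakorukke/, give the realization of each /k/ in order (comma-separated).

Occurrence 1 (position 3): no conditioning environment matches → elsewhere allophone [k].
Occurrence 2 (position 7): immediately before another consonant → [c].
Occurrence 3 (position 8): no conditioning environment matches → elsewhere allophone [k].

[k], [c], [k]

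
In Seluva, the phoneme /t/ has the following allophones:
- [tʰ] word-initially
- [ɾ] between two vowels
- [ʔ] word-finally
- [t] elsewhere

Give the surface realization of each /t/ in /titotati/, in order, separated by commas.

[tʰ], [ɾ], [ɾ], [ɾ]

Occurrence 1 (position 1): word-initially → [tʰ].
Occurrence 2 (position 3): between two vowels → [ɾ].
Occurrence 3 (position 5): between two vowels → [ɾ].
Occurrence 4 (position 7): between two vowels → [ɾ].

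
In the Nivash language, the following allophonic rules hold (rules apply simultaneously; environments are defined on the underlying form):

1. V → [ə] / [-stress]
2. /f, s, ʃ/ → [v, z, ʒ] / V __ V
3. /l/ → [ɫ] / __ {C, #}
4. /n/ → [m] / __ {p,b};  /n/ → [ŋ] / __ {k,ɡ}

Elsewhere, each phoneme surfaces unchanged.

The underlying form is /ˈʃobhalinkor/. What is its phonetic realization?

[ˈʃobhələŋkər]

/ʃ/ (word-initial): rule 2 targets it, but not between two vowels → unchanged [ʃ].
/o/ (between /ʃ/ and /b/) fails the environment for rule 1, so it stays [o].
/b/ stays [b].
/h/ (between /b/ and /a/) is unaffected → [h].
/a/ meets the environment for rule 1 (in an unstressed syllable) → [ə].
/l/ (between /a/ and /i/): rule 3 targets it, but not word-finally or immediately before a consonant → unchanged [l].
/i/ meets the environment for rule 1 (in an unstressed syllable) → [ə].
/n/ meets the environment for rule 4 (before a labial or velar stop) → [ŋ].
/k/ (between /n/ and /o/): no rule targets it → [k].
/o/ — between /k/ and /r/, in an unstressed syllable — surfaces as [ə] (rule 1).
/r/ (word-final): no rule targets it → [r].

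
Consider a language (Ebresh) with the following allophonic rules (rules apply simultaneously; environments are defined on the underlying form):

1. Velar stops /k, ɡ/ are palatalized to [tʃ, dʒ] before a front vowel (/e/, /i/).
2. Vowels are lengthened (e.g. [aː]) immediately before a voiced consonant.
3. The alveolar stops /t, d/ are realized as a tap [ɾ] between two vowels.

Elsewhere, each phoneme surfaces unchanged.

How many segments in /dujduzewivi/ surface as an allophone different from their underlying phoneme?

Segments that undergo a rule: /u/ → [uː] (rule 2); /u/ → [uː] (rule 2); /e/ → [eː] (rule 2); /i/ → [iː] (rule 2).
All other segments surface unchanged.

4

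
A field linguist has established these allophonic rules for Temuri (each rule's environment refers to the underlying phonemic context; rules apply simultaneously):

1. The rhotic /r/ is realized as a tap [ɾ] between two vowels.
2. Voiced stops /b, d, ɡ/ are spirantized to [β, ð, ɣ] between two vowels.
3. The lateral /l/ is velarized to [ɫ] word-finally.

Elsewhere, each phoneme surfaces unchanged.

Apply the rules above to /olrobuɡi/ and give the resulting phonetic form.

[olroβuɣi]

/o/ (word-initial) is unaffected → [o].
/l/ (between /o/ and /r/) fails the environment for rule 3, so it stays [l].
/r/ (between /l/ and /o/) fails the environment for rule 1, so it stays [r].
/o/ stays [o].
Rule 2 applies to /b/ (between /o/ and /u/: between two vowels) → [β].
/u/ — not in any rule's target class → [u].
/ɡ/ meets the environment for rule 2 (between two vowels) → [ɣ].
/i/ — not in any rule's target class → [i].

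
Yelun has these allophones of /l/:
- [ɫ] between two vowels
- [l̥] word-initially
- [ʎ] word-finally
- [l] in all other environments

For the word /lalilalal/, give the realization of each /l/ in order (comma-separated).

Occurrence 1 (position 1): word-initially → [l̥].
Occurrence 2 (position 3): between two vowels → [ɫ].
Occurrence 3 (position 5): between two vowels → [ɫ].
Occurrence 4 (position 7): between two vowels → [ɫ].
Occurrence 5 (position 9): word-finally → [ʎ].

[l̥], [ɫ], [ɫ], [ɫ], [ʎ]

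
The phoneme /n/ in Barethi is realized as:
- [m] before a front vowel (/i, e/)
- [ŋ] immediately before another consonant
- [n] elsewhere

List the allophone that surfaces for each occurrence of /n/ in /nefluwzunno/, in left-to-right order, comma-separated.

[m], [ŋ], [n]

Occurrence 1 (position 1): before a front vowel (/i, e/) → [m].
Occurrence 2 (position 9): immediately before another consonant → [ŋ].
Occurrence 3 (position 10): no conditioning environment matches → elsewhere allophone [n].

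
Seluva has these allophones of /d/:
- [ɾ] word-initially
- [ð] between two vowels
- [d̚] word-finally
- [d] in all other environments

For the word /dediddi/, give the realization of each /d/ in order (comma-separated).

Occurrence 1 (position 1): word-initially → [ɾ].
Occurrence 2 (position 3): between two vowels → [ð].
Occurrence 3 (position 5): no conditioning environment matches → elsewhere allophone [d].
Occurrence 4 (position 6): no conditioning environment matches → elsewhere allophone [d].

[ɾ], [ð], [d], [d]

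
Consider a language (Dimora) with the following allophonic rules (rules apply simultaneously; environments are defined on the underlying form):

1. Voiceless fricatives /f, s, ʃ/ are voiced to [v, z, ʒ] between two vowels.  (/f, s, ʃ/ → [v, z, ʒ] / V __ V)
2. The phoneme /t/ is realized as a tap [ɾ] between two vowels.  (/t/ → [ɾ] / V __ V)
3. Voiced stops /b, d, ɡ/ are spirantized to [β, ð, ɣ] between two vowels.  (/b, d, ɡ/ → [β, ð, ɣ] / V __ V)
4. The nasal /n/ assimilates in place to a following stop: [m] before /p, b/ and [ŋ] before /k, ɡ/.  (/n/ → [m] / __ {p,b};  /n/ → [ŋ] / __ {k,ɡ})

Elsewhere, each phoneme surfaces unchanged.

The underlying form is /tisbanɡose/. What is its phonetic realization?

[tisbaŋɡoze]

/t/ (word-initial) fails the environment for rule 2, so it stays [t].
/s/ (between /i/ and /b/): rule 1 targets it, but not between two vowels → unchanged [s].
/b/ (between /s/ and /a/) fails the environment for rule 3, so it stays [b].
Rule 4 applies to /n/ (between /a/ and /ɡ/: before a labial or velar stop) → [ŋ].
/ɡ/ (between /n/ and /o/) is in the target of rule 3 but the environment (between two vowels) is not met → [ɡ].
/s/ (between /o/ and /e/): between two vowels, so rule 1 applies → [z].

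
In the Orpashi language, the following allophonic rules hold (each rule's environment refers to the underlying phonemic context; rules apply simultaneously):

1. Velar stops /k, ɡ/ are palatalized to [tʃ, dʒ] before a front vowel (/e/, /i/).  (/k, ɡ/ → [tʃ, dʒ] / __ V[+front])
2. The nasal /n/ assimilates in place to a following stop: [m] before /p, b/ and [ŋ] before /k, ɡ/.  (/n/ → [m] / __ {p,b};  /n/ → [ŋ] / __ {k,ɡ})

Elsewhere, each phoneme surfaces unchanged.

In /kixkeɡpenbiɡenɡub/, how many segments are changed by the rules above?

5

Segments that undergo a rule: /k/ → [tʃ] (rule 1); /k/ → [tʃ] (rule 1); /n/ → [m] (rule 2); /ɡ/ → [dʒ] (rule 1); /n/ → [ŋ] (rule 2).
All other segments surface unchanged.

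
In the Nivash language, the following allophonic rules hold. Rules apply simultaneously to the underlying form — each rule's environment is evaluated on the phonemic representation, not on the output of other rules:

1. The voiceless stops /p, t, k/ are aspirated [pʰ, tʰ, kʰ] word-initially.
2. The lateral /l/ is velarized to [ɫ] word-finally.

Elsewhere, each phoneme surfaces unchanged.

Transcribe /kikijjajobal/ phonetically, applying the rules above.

Rule 1 applies to /k/ (word-initial: word-initially) → [kʰ].
/i/ (between /k/ and /k/): no rule targets it → [i].
/k/ (between /i/ and /i/) is in the target of rule 1 but the environment (word-initially) is not met → [k].
/i/ (between /k/ and /j/) is unaffected → [i].
/j/ (between /i/ and /j/): no rule targets it → [j].
/j/ — not in any rule's target class → [j].
/a/ — not in any rule's target class → [a].
/j/ (between /a/ and /o/): no rule targets it → [j].
/o/ — not in any rule's target class → [o].
/b/ (between /o/ and /a/): no rule targets it → [b].
/a/ (between /b/ and /l/): no rule targets it → [a].
/l/ (word-final) occurs word-finally → [ɫ] by rule 2.

[kʰikijjajobaɫ]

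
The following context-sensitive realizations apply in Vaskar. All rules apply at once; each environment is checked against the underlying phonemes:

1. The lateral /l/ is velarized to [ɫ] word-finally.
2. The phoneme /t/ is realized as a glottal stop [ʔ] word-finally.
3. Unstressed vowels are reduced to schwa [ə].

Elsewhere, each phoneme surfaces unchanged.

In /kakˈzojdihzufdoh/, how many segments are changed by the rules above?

Segments that undergo a rule: /a/ → [ə] (rule 3); /i/ → [ə] (rule 3); /u/ → [ə] (rule 3); /o/ → [ə] (rule 3).
All other segments surface unchanged.

4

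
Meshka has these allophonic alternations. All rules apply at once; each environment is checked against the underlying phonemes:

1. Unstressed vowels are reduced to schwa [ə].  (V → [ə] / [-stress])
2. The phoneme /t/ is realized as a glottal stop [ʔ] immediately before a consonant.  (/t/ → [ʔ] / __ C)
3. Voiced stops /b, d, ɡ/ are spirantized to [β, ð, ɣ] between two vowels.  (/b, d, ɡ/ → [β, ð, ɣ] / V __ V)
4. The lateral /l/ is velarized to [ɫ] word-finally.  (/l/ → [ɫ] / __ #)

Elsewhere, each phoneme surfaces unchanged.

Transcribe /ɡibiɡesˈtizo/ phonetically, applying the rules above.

/ɡ/ (word-initial): rule 3 targets it, but not between two vowels → unchanged [ɡ].
Rule 1 applies to /i/ (between /ɡ/ and /b/: in an unstressed syllable) → [ə].
/b/ (between /i/ and /i/) occurs between two vowels → [β] by rule 3.
Rule 1 applies to /i/ (between /b/ and /ɡ/: in an unstressed syllable) → [ə].
/ɡ/ meets the environment for rule 3 (between two vowels) → [ɣ].
/e/ — between /ɡ/ and /s/, in an unstressed syllable — surfaces as [ə] (rule 1).
/s/ (between /e/ and /t/) is unaffected → [s].
/t/ (between /s/ and /i/) is in the target of rule 2 but the environment (immediately before a consonant) is not met → [t].
/i/ (between /t/ and /z/): rule 1 targets it, but not in an unstressed syllable → unchanged [i].
/z/ (between /i/ and /o/): no rule targets it → [z].
Rule 1 applies to /o/ (word-final: in an unstressed syllable) → [ə].

[ɡəβəɣəsˈtizə]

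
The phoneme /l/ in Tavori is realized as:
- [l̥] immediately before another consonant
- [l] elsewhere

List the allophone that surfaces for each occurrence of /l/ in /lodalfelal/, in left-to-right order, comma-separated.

[l], [l̥], [l], [l]

Occurrence 1 (position 1): no conditioning environment matches → elsewhere allophone [l].
Occurrence 2 (position 5): immediately before another consonant → [l̥].
Occurrence 3 (position 8): no conditioning environment matches → elsewhere allophone [l].
Occurrence 4 (position 10): no conditioning environment matches → elsewhere allophone [l].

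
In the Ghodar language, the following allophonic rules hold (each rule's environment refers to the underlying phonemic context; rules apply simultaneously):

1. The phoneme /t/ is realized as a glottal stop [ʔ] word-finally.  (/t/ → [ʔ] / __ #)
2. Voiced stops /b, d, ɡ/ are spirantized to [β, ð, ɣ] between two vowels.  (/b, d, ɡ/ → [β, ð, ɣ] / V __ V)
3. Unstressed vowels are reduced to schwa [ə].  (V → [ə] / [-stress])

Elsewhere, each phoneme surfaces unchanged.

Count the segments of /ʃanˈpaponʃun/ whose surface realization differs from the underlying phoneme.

Segments that undergo a rule: /a/ → [ə] (rule 3); /o/ → [ə] (rule 3); /u/ → [ə] (rule 3).
All other segments surface unchanged.

3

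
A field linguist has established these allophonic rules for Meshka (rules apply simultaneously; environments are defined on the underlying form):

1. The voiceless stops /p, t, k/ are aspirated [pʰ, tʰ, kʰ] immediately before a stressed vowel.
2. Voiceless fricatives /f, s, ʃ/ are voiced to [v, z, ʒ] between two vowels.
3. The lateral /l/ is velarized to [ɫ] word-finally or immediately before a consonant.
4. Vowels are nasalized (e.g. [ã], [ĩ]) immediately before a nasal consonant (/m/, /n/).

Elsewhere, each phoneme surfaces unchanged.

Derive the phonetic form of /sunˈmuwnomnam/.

/s/ (word-initial): rule 2 targets it, but not between two vowels → unchanged [s].
/u/ (between /s/ and /n/) occurs before a nasal consonant → [ũ] by rule 4.
/n/ — not in any rule's target class → [n].
/m/ stays [m].
/u/ (between /m/ and /w/): rule 4 targets it, but not before a nasal consonant → unchanged [u].
/w/ (between /u/ and /n/): no rule targets it → [w].
/n/ stays [n].
/o/ (between /n/ and /m/) occurs before a nasal consonant → [õ] by rule 4.
/m/ (between /o/ and /n/) is unaffected → [m].
/n/ — not in any rule's target class → [n].
Rule 4 applies to /a/ (between /n/ and /m/: before a nasal consonant) → [ã].
/m/ — not in any rule's target class → [m].

[sũnˈmuwnõmnãm]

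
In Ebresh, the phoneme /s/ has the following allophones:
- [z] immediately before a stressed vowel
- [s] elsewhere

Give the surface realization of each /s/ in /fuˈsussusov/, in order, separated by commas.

[z], [s], [s], [s]

Occurrence 1 (position 3): immediately before a stressed vowel → [z].
Occurrence 2 (position 5): no conditioning environment matches → elsewhere allophone [s].
Occurrence 3 (position 6): no conditioning environment matches → elsewhere allophone [s].
Occurrence 4 (position 8): no conditioning environment matches → elsewhere allophone [s].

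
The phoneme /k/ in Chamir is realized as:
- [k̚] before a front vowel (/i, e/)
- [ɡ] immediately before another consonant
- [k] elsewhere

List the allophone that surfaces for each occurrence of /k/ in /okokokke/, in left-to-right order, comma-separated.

Occurrence 1 (position 2): no conditioning environment matches → elsewhere allophone [k].
Occurrence 2 (position 4): no conditioning environment matches → elsewhere allophone [k].
Occurrence 3 (position 6): immediately before another consonant → [ɡ].
Occurrence 4 (position 7): before a front vowel (/i, e/) → [k̚].

[k], [k], [ɡ], [k̚]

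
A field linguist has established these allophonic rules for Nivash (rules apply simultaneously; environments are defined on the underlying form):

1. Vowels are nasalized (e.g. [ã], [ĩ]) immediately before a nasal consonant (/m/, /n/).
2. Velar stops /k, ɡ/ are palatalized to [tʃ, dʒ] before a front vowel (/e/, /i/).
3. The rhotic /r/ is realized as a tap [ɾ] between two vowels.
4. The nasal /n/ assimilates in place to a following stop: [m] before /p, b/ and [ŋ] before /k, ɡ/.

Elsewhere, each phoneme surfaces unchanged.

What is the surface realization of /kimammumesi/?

[tʃĩmãmmũmesi]

/k/ — word-initial, before a front vowel — surfaces as [tʃ] (rule 2).
/i/ meets the environment for rule 1 (before a nasal consonant) → [ĩ].
/m/ — not in any rule's target class → [m].
/a/ (between /m/ and /m/): before a nasal consonant, so rule 1 applies → [ã].
/m/ stays [m].
/m/ — not in any rule's target class → [m].
/u/ meets the environment for rule 1 (before a nasal consonant) → [ũ].
/m/ — not in any rule's target class → [m].
/e/ (between /m/ and /s/) is in the target of rule 1 but the environment (before a nasal consonant) is not met → [e].
/s/ — not in any rule's target class → [s].
/i/ — word-final; rule 1 does not apply here → [i].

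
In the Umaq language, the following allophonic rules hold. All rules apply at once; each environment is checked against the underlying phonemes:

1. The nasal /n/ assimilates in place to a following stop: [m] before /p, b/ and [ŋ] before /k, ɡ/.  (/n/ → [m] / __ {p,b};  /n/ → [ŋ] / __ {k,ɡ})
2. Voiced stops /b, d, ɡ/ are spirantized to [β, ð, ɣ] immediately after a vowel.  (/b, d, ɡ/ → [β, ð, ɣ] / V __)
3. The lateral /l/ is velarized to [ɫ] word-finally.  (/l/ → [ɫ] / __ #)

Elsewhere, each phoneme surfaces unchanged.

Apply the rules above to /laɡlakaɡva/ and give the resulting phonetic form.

/l/ (word-initial) fails the environment for rule 3, so it stays [l].
/ɡ/ (between /a/ and /l/): immediately after a vowel, so rule 2 applies → [ɣ].
/l/ — between /ɡ/ and /a/; rule 3 does not apply here → [l].
/ɡ/ — between /a/ and /v/, immediately after a vowel — surfaces as [ɣ] (rule 2).

[laɣlakaɣva]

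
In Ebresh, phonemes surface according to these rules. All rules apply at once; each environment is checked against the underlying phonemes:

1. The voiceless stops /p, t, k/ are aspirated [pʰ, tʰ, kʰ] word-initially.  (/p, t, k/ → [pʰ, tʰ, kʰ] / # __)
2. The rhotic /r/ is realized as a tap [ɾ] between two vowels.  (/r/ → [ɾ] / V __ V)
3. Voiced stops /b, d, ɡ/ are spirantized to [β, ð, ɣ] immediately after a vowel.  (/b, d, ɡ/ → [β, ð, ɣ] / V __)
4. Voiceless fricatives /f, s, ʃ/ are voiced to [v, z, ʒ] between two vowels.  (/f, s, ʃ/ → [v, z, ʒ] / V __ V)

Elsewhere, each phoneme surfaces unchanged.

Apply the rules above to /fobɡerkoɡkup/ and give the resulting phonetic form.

/f/ — word-initial; rule 4 does not apply here → [f].
/o/ (between /f/ and /b/): no rule targets it → [o].
/b/ — between /o/ and /ɡ/, immediately after a vowel — surfaces as [β] (rule 3).
/ɡ/ (between /b/ and /e/) fails the environment for rule 3, so it stays [ɡ].
/e/ stays [e].
/r/ (between /e/ and /k/): rule 2 targets it, but not between two vowels → unchanged [r].
/k/ (between /r/ and /o/) fails the environment for rule 1, so it stays [k].
/o/ — not in any rule's target class → [o].
/ɡ/ — between /o/ and /k/, immediately after a vowel — surfaces as [ɣ] (rule 3).
/k/ — between /ɡ/ and /u/; rule 1 does not apply here → [k].
/u/ — not in any rule's target class → [u].
/p/ — word-final; rule 1 does not apply here → [p].

[foβɡerkoɣkup]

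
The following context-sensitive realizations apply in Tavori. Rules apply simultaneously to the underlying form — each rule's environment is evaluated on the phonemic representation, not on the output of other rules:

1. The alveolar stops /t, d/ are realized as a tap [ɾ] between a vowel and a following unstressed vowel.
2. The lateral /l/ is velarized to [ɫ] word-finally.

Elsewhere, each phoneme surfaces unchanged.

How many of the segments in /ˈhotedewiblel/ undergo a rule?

3

Segments that undergo a rule: /t/ → [ɾ] (rule 1); /d/ → [ɾ] (rule 1); /l/ → [ɫ] (rule 2).
All other segments surface unchanged.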